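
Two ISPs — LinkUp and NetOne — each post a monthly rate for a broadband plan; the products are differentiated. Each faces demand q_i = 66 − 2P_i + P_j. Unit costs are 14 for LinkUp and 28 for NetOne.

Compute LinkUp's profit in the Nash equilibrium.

737.28

LinkUp's profit: π = (P_{LinkUp} − 14)(66 − 2P_{LinkUp} + P_{NetOne}).
∂π/∂P_{LinkUp} = 94 − 4P_{LinkUp} + P_{NetOne} = 0 ⇒ P_{LinkUp} = 23.5 + 0.25P_{NetOne}.
Similarly P_{NetOne} = 30.5 + 0.25P_{LinkUp}.
Plugging P_{NetOne} into LinkUp's best response: P_{LinkUp} = 23.5 + 0.25(30.5 + 0.25P_{LinkUp}) ⇒ 0.9375P_{LinkUp} = 31.125, so P_{LinkUp} = 33.2.
Then P_{NetOne} = 30.5 + 0.25·33.2 = 38.8.
q_{LinkUp} = 66 − 2·33.2 + 38.8 = 38.4.
Profit = (33.2 − 14)·38.4 = 737.28.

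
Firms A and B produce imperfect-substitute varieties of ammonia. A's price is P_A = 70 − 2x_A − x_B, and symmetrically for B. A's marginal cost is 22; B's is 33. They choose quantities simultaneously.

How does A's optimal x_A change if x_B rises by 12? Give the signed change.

Firm A's profit: π = x_A(70 − 2x_A − x_B) − 22x_A.
∂π/∂x_A = 48 − 4x_A − x_B = 0 ⇒ x_A = 12 − 0.25x_B.
The reaction-function slope is −0.25, so a 12-unit rise in x_B moves x_A by −0.25 × 12 = −3. A's best response falls — the actions are strategic substitutes.

-3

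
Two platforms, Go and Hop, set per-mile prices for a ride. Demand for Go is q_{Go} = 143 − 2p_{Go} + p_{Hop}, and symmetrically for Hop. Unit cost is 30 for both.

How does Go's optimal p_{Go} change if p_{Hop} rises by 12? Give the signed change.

Go's profit: π = (p_{Go} − 30)(143 − 2p_{Go} + p_{Hop}).
∂π/∂p_{Go} = 203 − 4p_{Go} + p_{Hop} = 0 ⇒ p_{Go} = 50.75 + 0.25p_{Hop}.
The reaction-function slope is 0.25, so a 12-unit rise in p_{Hop} moves p_{Go} by 0.25 × 12 = 3. Go's best response rises — the actions are strategic complements.

3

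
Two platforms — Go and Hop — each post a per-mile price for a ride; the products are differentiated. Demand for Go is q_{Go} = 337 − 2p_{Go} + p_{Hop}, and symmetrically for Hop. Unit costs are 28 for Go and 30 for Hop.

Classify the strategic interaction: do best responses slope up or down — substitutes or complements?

strategic complements

Go's profit: π = (p_{Go} − 28)(337 − 2p_{Go} + p_{Hop}).
∂π/∂p_{Go} = 393 − 4p_{Go} + p_{Hop} = 0 ⇒ p_{Go} = 98.25 + 0.25p_{Hop}.
The best-response slope dp_{Go}/dp_{Hop} = 0.25 > 0: the reaction function is upward-sloping, so the choices are strategic complements.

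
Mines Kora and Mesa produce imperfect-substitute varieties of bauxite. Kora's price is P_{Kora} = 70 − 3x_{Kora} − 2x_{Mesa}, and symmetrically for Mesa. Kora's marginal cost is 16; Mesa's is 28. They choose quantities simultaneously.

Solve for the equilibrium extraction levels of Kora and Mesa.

7.5, 4.5

Mine Kora's profit: π = x_{Kora}(70 − 3x_{Kora} − 2x_{Mesa}) − 16x_{Kora}.
∂π/∂x_{Kora} = 54 − 6x_{Kora} − 2x_{Mesa} = 0 ⇒ x_{Kora} = 9 − (1/3)x_{Mesa}.
Similarly x_{Mesa} = 7 − (1/3)x_{Kora}.
Solving the two reaction functions simultaneously: (1 − (−1/3)(−1/3))x_{Kora} = 9 − (1/3)·7, so (8/9)x_{Kora} = 20/3 and x_{Kora} = 7.5.
Then x_{Mesa} = 7 − (1/3)·7.5 = 4.5.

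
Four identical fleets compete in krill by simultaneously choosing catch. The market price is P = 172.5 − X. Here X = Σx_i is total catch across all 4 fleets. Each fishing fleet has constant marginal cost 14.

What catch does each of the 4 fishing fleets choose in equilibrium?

A representative fishing fleet's profit is π_i = x_i(172.5 − X) − 14x_i, with X = x_i + Σ_{j≠i} x_j.
First-order condition: 158.5 − 2x_i − Σ_{j≠i} x_j = 0.
In a symmetric equilibrium every fishing fleet chooses the same x, so Σ_{j≠i} x_j = 3x. The condition becomes 158.5 − 5x = 0, giving x = 158.5/5 = 31.7.

31.7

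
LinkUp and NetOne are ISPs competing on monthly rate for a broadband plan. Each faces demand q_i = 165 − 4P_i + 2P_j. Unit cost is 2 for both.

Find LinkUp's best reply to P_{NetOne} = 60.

LinkUp's profit: π = (P_{LinkUp} − 2)(165 − 4P_{LinkUp} + 2P_{NetOne}).
∂π/∂P_{LinkUp} = 173 − 8P_{LinkUp} + 2P_{NetOne} = 0 ⇒ P_{LinkUp} = 21.625 + 0.25P_{NetOne}.
At P_{NetOne} = 60: P_{LinkUp} = 21.625 + 0.25·60 = 36.625.

36.625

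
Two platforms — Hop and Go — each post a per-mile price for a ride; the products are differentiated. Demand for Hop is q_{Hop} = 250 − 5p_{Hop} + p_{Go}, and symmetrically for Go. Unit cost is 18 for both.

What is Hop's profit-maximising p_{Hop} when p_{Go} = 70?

41

Hop's profit: π = (p_{Hop} − 18)(250 − 5p_{Hop} + p_{Go}).
∂π/∂p_{Hop} = 340 − 10p_{Hop} + p_{Go} = 0 ⇒ p_{Hop} = 34 + 0.1p_{Go}.
At p_{Go} = 70: p_{Hop} = 34 + 0.1·70 = 41.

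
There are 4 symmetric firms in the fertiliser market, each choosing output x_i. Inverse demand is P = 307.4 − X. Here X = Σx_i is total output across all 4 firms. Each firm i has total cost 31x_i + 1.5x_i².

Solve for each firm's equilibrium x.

A representative firm's profit is π_i = x_i(307.4 − X) − 31x_i − 1.5x_i², with X = x_i + Σ_{j≠i} x_j.
First-order condition: 276.4 − 5x_i − Σ_{j≠i} x_j = 0.
In a symmetric equilibrium every firm chooses the same x, so Σ_{j≠i} x_j = 3x. The condition becomes 276.4 − 8x = 0, giving x = 276.4/8 = 34.55.

34.55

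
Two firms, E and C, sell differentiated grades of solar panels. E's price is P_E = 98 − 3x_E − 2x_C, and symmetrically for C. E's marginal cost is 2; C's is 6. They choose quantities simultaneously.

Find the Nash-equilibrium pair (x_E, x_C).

12.25, 11.25

Firm E's profit: π = x_E(98 − 3x_E − 2x_C) − 2x_E.
∂π/∂x_E = 96 − 6x_E − 2x_C = 0 ⇒ x_E = 16 − (1/3)x_C.
Similarly x_C = 46/3 − (1/3)x_E.
Substituting the second reaction function into the first: x_E = 16 − (1/3)(46/3 − (1/3)x_E), which gives (8/9)x_E = 98/9 ⇒ x_E = 12.25.
Then x_C = 46/3 − (1/3)·12.25 = 11.25.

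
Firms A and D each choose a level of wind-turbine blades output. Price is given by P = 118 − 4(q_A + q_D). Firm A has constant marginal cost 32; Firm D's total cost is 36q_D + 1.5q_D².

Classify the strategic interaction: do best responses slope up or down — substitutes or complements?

Firm A's profit: π = q_A(118 − 4(q_A + q_D)) − 32q_A.
∂π/∂q_A = 86 − 8q_A − 4q_D = 0, so q_A = 10.75 − 0.5q_D.
The best-response slope dq_A/dq_D = −0.5 < 0: the reaction function is downward-sloping, so the choices are strategic substitutes.

strategic substitutes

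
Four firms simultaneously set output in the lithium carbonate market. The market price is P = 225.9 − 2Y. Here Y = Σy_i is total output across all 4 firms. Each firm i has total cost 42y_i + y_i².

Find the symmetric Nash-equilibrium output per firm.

A representative firm's profit is π_i = y_i(225.9 − 2Y) − 42y_i − y_i², with Y = y_i + Σ_{j≠i} y_j.
First-order condition: 183.9 − 6y_i − 2Σ_{j≠i} y_j = 0.
Imposing symmetry (y_j = y for all j) turns Σ_{j≠i} y_j into 3y, so 183.9 = 12y and y = 15.325.

15.325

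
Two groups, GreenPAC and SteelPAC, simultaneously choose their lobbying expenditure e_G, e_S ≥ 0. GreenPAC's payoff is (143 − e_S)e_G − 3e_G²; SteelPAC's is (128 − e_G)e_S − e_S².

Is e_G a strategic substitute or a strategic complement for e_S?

strategic substitutes

Expanding GreenPAC's payoff: 143e_G − e_Se_G − 3e_G².
∂π/∂e_G = 143 − e_S − 6e_G = 0, so e_G = 143/6 − (1/6)e_S.
The best-response slope de_G/de_S = −1/6 < 0: the reaction function is downward-sloping, so the choices are strategic substitutes.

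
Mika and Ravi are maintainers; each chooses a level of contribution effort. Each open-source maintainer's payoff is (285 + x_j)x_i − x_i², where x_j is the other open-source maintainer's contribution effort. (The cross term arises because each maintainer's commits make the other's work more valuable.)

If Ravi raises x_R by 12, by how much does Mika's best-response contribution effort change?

6

Mika's payoff is (285 + x_R)x_M − x_M².
∂π/∂x_M = 285 + x_R − 2x_M = 0, so x_M = 142.5 + 0.5x_R.
The reaction-function slope is 0.5, so a 12-unit rise in x_R moves x_M by 0.5 × 12 = 6. Mika's best response rises — the actions are strategic complements.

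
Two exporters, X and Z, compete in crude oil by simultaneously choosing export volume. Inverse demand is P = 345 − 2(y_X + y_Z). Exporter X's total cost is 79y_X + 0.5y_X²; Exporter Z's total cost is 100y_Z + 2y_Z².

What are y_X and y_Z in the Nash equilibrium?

Exporter X's profit: π = y_X(345 − 2(y_X + y_Z)) − 79y_X − 0.5y_X².
∂π/∂y_X = 266 − 5y_X − 2y_Z = 0, so y_X = 53.2 − 0.4y_Z.
For Z: ∂π/∂y_Z = 245 − 8y_Z − 2y_X = 0 ⇒ y_Z = 30.625 − 0.25y_X.
Plugging y_Z into X's best response: y_X = 53.2 − 0.4(30.625 − 0.25y_X) ⇒ 0.9y_X = 40.95, so y_X = 45.5.
Then y_Z = 30.625 − 0.25·45.5 = 19.25.

45.5, 19.25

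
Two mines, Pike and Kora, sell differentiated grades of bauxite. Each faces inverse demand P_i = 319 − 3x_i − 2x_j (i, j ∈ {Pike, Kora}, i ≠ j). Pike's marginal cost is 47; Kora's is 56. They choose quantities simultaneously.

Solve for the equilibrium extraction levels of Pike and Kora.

34.5625, 32.3125

Mine Pike's profit: π = x_{Pike}(319 − 3x_{Pike} − 2x_{Kora}) − 47x_{Pike}.
∂π/∂x_{Pike} = 272 − 6x_{Pike} − 2x_{Kora} = 0 ⇒ x_{Pike} = 136/3 − (1/3)x_{Kora}.
Similarly x_{Kora} = 263/6 − (1/3)x_{Pike}.
Substituting the second reaction function into the first: x_{Pike} = 136/3 − (1/3)(263/6 − (1/3)x_{Pike}), which gives (8/9)x_{Pike} = 553/18 ⇒ x_{Pike} = 34.5625.
Then x_{Kora} = 263/6 − (1/3)·34.5625 = 32.3125.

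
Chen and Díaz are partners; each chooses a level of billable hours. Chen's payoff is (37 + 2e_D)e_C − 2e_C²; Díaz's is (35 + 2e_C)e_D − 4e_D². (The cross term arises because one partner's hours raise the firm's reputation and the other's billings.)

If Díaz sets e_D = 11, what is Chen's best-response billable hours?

14.75

Expanding Chen's payoff: 37e_C + 2e_De_C − 2e_C².
∂π/∂e_C = 37 + 2e_D − 4e_C = 0, so e_C = 9.25 + 0.5e_D.
At e_D = 11: e_C = 9.25 + 0.5·11 = 14.75.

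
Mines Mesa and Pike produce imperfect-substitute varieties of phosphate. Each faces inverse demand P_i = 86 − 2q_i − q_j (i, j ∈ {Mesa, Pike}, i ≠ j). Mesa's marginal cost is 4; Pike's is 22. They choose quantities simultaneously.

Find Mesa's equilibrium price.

39.2

Mine Mesa's profit: π = q_{Mesa}(86 − 2q_{Mesa} − q_{Pike}) − 4q_{Mesa}.
∂π/∂q_{Mesa} = 82 − 4q_{Mesa} − q_{Pike} = 0 ⇒ q_{Mesa} = 20.5 − 0.25q_{Pike}.
Similarly q_{Pike} = 16 − 0.25q_{Mesa}.
Substituting the second reaction function into the first: q_{Mesa} = 20.5 − 0.25(16 − 0.25q_{Mesa}), which gives 0.9375q_{Mesa} = 16.5 ⇒ q_{Mesa} = 17.6.
Then q_{Pike} = 16 − 0.25·17.6 = 11.6.
P_{Mesa} = 86 − 2·17.6 − 11.6 = 39.2.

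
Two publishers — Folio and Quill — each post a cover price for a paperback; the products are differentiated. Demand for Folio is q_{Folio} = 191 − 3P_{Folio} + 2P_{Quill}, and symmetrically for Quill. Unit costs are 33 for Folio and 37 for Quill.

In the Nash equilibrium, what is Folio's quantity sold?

Folio's profit: π = (P_{Folio} − 33)(191 − 3P_{Folio} + 2P_{Quill}).
∂π/∂P_{Folio} = 290 − 6P_{Folio} + 2P_{Quill} = 0 ⇒ P_{Folio} = 145/3 + (1/3)P_{Quill}.
Similarly P_{Quill} = 151/3 + (1/3)P_{Folio}.
Substituting the second reaction function into the first: P_{Folio} = 145/3 + (1/3)(151/3 + (1/3)P_{Folio}), which gives (8/9)P_{Folio} = 586/9 ⇒ P_{Folio} = 73.25.
Then P_{Quill} = 151/3 + (1/3)·73.25 = 74.75.
q_{Folio} = 191 − 3·73.25 + 2·74.75 = 120.75.

120.75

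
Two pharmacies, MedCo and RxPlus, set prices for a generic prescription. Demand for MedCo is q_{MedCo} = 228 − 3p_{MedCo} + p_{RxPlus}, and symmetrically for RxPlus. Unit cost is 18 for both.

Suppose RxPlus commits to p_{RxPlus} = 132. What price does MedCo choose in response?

69

MedCo's profit: π = (p_{MedCo} − 18)(228 − 3p_{MedCo} + p_{RxPlus}).
∂π/∂p_{MedCo} = 282 − 6p_{MedCo} + p_{RxPlus} = 0 ⇒ p_{MedCo} = 47 + (1/6)p_{RxPlus}.
At p_{RxPlus} = 132: p_{MedCo} = 47 + (1/6)·132 = 69.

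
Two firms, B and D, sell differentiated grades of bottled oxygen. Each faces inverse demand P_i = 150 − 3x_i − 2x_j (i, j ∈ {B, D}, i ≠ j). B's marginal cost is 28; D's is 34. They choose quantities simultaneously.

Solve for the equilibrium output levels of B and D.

15.625, 14.125

Firm B's profit: π = x_B(150 − 3x_B − 2x_D) − 28x_B.
∂π/∂x_B = 122 − 6x_B − 2x_D = 0 ⇒ x_B = 61/3 − (1/3)x_D.
Similarly x_D = 58/3 − (1/3)x_B.
Solving the two reaction functions simultaneously: (1 − (−1/3)(−1/3))x_B = 61/3 − (1/3)·(58/3), so (8/9)x_B = 125/9 and x_B = 15.625.
Then x_D = 58/3 − (1/3)·15.625 = 14.125.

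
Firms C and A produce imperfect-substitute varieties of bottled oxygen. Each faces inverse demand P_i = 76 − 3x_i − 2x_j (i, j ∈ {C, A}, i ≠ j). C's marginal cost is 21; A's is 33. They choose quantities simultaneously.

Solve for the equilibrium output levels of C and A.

7.625, 4.625

Firm C's profit: π = x_C(76 − 3x_C − 2x_A) − 21x_C.
∂π/∂x_C = 55 − 6x_C − 2x_A = 0 ⇒ x_C = 55/6 − (1/3)x_A.
Similarly x_A = 43/6 − (1/3)x_C.
Solving the two reaction functions simultaneously: (1 − (−1/3)(−1/3))x_C = 55/6 − (1/3)·(43/6), so (8/9)x_C = 61/9 and x_C = 7.625.
Then x_A = 43/6 − (1/3)·7.625 = 4.625.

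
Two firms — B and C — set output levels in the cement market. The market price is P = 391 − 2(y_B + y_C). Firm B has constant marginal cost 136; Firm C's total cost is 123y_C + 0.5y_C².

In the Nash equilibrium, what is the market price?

Firm B's profit: π = y_B(391 − 2(y_B + y_C)) − 136y_B.
∂π/∂y_B = 255 − 4y_B − 2y_C = 0, so y_B = 63.75 − 0.5y_C.
For C: ∂π/∂y_C = 268 − 5y_C − 2y_B = 0 ⇒ y_C = 53.6 − 0.4y_B.
Plugging y_C into B's best response: y_B = 63.75 − 0.5(53.6 − 0.4y_B) ⇒ 0.8y_B = 36.95, so y_B = 46.1875.
Then y_C = 53.6 − 0.4·46.1875 = 35.125.
Equilibrium price: P = 391 − 2·81.3125 = 228.375.

228.375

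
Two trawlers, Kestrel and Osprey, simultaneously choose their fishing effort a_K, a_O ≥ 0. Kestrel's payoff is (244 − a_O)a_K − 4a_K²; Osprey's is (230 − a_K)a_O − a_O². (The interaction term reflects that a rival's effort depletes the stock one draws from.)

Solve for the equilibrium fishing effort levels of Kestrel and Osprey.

17.2, 106.4

Expanding Kestrel's payoff: 244a_K − a_Oa_K − 4a_K².
∂π/∂a_K = 244 − a_O − 8a_K = 0, so a_K = 30.5 − 0.125a_O.
Likewise for Osprey: a_O = 115 − 0.5a_K.
Substituting the second reaction function into the first: a_K = 30.5 − 0.125(115 − 0.5a_K), which gives 0.9375a_K = 16.125 ⇒ a_K = 17.2.
Then a_O = 115 − 0.5·17.2 = 106.4.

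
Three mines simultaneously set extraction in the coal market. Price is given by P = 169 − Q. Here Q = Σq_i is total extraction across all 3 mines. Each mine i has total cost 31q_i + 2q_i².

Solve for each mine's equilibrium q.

17.25

A representative mine's profit is π_i = q_i(169 − Q) − 31q_i − 2q_i², with Q = q_i + Σ_{j≠i} q_j.
First-order condition: 138 − 6q_i − Σ_{j≠i} q_j = 0.
In a symmetric equilibrium every mine chooses the same q, so Σ_{j≠i} q_j = 2q. The condition becomes 138 − 8q = 0, giving q = 138/8 = 17.25.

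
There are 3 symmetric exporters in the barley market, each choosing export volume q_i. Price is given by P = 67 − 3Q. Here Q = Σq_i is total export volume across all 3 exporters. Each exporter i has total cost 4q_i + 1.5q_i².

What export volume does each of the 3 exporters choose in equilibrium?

A representative exporter's profit is π_i = q_i(67 − 3Q) − 4q_i − 1.5q_i², with Q = q_i + Σ_{j≠i} q_j.
First-order condition: 63 − 9q_i − 3Σ_{j≠i} q_j = 0.
With identical exporters, set every q_j = q: then 63 − 9q − 6q = 0, i.e. q = 63/15 = 4.2.

4.2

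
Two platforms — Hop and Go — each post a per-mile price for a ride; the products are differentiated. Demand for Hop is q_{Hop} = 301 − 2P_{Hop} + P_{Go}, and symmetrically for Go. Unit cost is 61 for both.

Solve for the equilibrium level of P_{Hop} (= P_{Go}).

141

Hop's profit: π = (P_{Hop} − 61)(301 − 2P_{Hop} + P_{Go}).
∂π/∂P_{Hop} = 423 − 4P_{Hop} + P_{Go} = 0 ⇒ P_{Hop} = 105.75 + 0.25P_{Go}.
By symmetry P_{Go} = P_{Hop}; substituting into the reaction function, 0.75P_{Hop} = 105.75 and P_{Hop} = 141.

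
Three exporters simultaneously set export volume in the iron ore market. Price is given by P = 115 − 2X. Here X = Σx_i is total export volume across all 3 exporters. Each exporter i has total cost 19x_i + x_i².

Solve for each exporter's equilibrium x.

9.6

A representative exporter's profit is π_i = x_i(115 − 2X) − 19x_i − x_i², with X = x_i + Σ_{j≠i} x_j.
First-order condition: 96 − 6x_i − 2Σ_{j≠i} x_j = 0.
In a symmetric equilibrium every exporter chooses the same x, so Σ_{j≠i} x_j = 2x. The condition becomes 96 − 10x = 0, giving x = 96/10 = 9.6.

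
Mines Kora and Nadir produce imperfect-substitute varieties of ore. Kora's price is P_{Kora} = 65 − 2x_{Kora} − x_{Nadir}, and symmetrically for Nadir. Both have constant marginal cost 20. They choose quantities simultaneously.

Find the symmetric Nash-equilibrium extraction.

9

Mine Kora's profit: π = x_{Kora}(65 − 2x_{Kora} − x_{Nadir}) − 20x_{Kora}.
∂π/∂x_{Kora} = 45 − 4x_{Kora} − x_{Nadir} = 0 ⇒ x_{Kora} = 11.25 − 0.25x_{Nadir}.
By symmetry x_{Nadir} = x_{Kora}; substituting into the reaction function, 1.25x_{Kora} = 11.25 and x_{Kora} = 9.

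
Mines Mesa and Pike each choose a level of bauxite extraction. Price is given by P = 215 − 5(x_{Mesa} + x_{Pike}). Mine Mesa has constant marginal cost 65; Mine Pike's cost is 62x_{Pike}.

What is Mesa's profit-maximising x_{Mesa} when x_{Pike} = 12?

Mine Mesa's profit: π = x_{Mesa}(215 − 5(x_{Mesa} + x_{Pike})) − 65x_{Mesa}.
∂π/∂x_{Mesa} = 150 − 10x_{Mesa} − 5x_{Pike} = 0, so x_{Mesa} = 15 − 0.5x_{Pike}.
At x_{Pike} = 12: x_{Mesa} = 15 − 0.5·12 = 9.

9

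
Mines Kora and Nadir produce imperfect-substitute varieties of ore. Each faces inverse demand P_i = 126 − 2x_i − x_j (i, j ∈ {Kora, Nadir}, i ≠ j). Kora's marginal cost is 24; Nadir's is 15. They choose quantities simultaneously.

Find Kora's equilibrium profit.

784.08

Mine Kora's profit: π = x_{Kora}(126 − 2x_{Kora} − x_{Nadir}) − 24x_{Kora}.
∂π/∂x_{Kora} = 102 − 4x_{Kora} − x_{Nadir} = 0 ⇒ x_{Kora} = 25.5 − 0.25x_{Nadir}.
Similarly x_{Nadir} = 27.75 − 0.25x_{Kora}.
Substituting the second reaction function into the first: x_{Kora} = 25.5 − 0.25(27.75 − 0.25x_{Kora}), which gives 0.9375x_{Kora} = 18.5625 ⇒ x_{Kora} = 19.8.
Then x_{Nadir} = 27.75 − 0.25·19.8 = 22.8.
P_{Kora} = 126 − 2·19.8 − 22.8 = 63.6.
Profit = (63.6 − 24)·19.8 = 784.08.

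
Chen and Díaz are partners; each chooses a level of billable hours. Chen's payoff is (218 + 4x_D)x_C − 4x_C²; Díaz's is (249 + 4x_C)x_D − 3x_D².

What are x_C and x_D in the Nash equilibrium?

Expanding Chen's payoff: 218x_C + 4x_Dx_C − 4x_C².
∂π/∂x_C = 218 + 4x_D − 8x_C = 0, so x_C = 27.25 + 0.5x_D.
Likewise for Díaz: x_D = 41.5 + (2/3)x_C.
Plugging x_D into Chen's best response: x_C = 27.25 + 0.5(41.5 + (2/3)x_C) ⇒ (2/3)x_C = 48, so x_C = 72.
Then x_D = 41.5 + (2/3)·72 = 89.5.

72, 89.5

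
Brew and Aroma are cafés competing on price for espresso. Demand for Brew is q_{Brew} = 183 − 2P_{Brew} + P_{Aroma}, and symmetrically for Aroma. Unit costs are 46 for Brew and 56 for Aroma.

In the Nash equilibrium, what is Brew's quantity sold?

Brew's profit: π = (P_{Brew} − 46)(183 − 2P_{Brew} + P_{Aroma}).
∂π/∂P_{Brew} = 275 − 4P_{Brew} + P_{Aroma} = 0 ⇒ P_{Brew} = 68.75 + 0.25P_{Aroma}.
Similarly P_{Aroma} = 73.75 + 0.25P_{Brew}.
Substituting the second reaction function into the first: P_{Brew} = 68.75 + 0.25(73.75 + 0.25P_{Brew}), which gives 0.9375P_{Brew} = 87.1875 ⇒ P_{Brew} = 93.
Then P_{Aroma} = 73.75 + 0.25·93 = 97.
q_{Brew} = 183 − 2·93 + 97 = 94.

94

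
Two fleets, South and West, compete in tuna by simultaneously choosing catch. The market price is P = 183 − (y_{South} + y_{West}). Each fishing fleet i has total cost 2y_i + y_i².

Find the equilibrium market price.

110.6

Fishing fleet South's profit: π = y_{South}(183 − (y_{South} + y_{West})) − 2y_{South} − y_{South}².
∂π/∂y_{South} = 181 − 4y_{South} − y_{West} = 0, so y_{South} = 45.25 − 0.25y_{West}.
Setting y_{South} = y_{West} in the reaction function: y_{South} = 45.25 − 0.25y_{South}, so y_{South} = 45.25 / 1.25 = 36.2.
Equilibrium price: P = 183 − 72.4 = 110.6.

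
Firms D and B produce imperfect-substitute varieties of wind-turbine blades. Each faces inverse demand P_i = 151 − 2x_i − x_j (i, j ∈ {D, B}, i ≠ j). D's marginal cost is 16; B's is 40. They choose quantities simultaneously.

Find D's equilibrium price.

Firm D's profit: π = x_D(151 − 2x_D − x_B) − 16x_D.
∂π/∂x_D = 135 − 4x_D − x_B = 0 ⇒ x_D = 33.75 − 0.25x_B.
Similarly x_B = 27.75 − 0.25x_D.
Substituting the second reaction function into the first: x_D = 33.75 − 0.25(27.75 − 0.25x_D), which gives 0.9375x_D = 26.8125 ⇒ x_D = 28.6.
Then x_B = 27.75 − 0.25·28.6 = 20.6.
P_D = 151 − 2·28.6 − 20.6 = 73.2.

73.2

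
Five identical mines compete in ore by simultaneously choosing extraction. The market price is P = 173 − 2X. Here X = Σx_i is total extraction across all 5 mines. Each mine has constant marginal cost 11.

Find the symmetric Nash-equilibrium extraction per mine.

13.5

A representative mine's profit is π_i = x_i(173 − 2X) − 11x_i, with X = x_i + Σ_{j≠i} x_j.
First-order condition: 162 − 4x_i − 2Σ_{j≠i} x_j = 0.
In a symmetric equilibrium every mine chooses the same x, so Σ_{j≠i} x_j = 4x. The condition becomes 162 − 12x = 0, giving x = 162/12 = 13.5.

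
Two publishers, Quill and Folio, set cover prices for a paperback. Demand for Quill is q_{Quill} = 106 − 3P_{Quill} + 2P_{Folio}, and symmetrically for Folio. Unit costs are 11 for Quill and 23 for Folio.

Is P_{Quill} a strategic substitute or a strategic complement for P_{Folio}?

strategic complements

Quill's profit: π = (P_{Quill} − 11)(106 − 3P_{Quill} + 2P_{Folio}).
∂π/∂P_{Quill} = 139 − 6P_{Quill} + 2P_{Folio} = 0 ⇒ P_{Quill} = 139/6 + (1/3)P_{Folio}.
The best-response slope dP_{Quill}/dP_{Folio} = 1/3 > 0: the reaction function is upward-sloping, so the choices are strategic complements.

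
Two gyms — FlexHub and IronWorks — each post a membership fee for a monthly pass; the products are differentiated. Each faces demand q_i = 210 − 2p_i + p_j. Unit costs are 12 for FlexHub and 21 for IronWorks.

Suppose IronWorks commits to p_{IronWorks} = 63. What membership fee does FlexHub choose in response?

FlexHub's profit: π = (p_{FlexHub} − 12)(210 − 2p_{FlexHub} + p_{IronWorks}).
∂π/∂p_{FlexHub} = 234 − 4p_{FlexHub} + p_{IronWorks} = 0 ⇒ p_{FlexHub} = 58.5 + 0.25p_{IronWorks}.
At p_{IronWorks} = 63: p_{FlexHub} = 58.5 + 0.25·63 = 74.25.

74.25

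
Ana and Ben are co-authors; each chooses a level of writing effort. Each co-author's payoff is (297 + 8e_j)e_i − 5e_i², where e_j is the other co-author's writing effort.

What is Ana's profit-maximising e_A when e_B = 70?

85.7

Ana's payoff is (297 + 8e_B)e_A − 5e_A².
∂π/∂e_A = 297 + 8e_B − 10e_A = 0, so e_A = 29.7 + 0.8e_B.
At e_B = 70: e_A = 29.7 + 0.8·70 = 85.7.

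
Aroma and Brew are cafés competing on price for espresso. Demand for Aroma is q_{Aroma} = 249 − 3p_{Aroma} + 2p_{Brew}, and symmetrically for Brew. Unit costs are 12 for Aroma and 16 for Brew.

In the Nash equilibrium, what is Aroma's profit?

Aroma's profit: π = (p_{Aroma} − 12)(249 − 3p_{Aroma} + 2p_{Brew}).
∂π/∂p_{Aroma} = 285 − 6p_{Aroma} + 2p_{Brew} = 0 ⇒ p_{Aroma} = 47.5 + (1/3)p_{Brew}.
Similarly p_{Brew} = 49.5 + (1/3)p_{Aroma}.
Solving the two reaction functions simultaneously: (1 − (1/3)(1/3))p_{Aroma} = 47.5 + (1/3)·49.5, so (8/9)p_{Aroma} = 64 and p_{Aroma} = 72.
Then p_{Brew} = 49.5 + (1/3)·72 = 73.5.
q_{Aroma} = 249 − 3·72 + 2·73.5 = 180.
Profit = (72 − 12)·180 = 10800.

10800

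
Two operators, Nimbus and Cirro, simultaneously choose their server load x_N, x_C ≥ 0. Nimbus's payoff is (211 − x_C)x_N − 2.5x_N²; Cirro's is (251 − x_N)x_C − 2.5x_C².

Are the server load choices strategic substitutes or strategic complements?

Expanding Nimbus's payoff: 211x_N − x_Cx_N − 2.5x_N².
∂π/∂x_N = 211 − x_C − 5x_N = 0, so x_N = 42.2 − 0.2x_C.
The best-response slope dx_N/dx_C = −0.2 < 0: the reaction function is downward-sloping, so the choices are strategic substitutes.

strategic substitutes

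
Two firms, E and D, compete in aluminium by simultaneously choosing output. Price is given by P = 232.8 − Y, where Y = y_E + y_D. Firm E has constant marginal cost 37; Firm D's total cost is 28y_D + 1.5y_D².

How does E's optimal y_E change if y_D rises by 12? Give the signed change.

Firm E's profit: π = y_E(232.8 − (y_E + y_D)) − 37y_E.
∂π/∂y_E = 195.8 − 2y_E − y_D = 0, so y_E = 97.9 − 0.5y_D.
The reaction-function slope is −0.5, so a 12-unit rise in y_D moves y_E by −0.5 × 12 = −6. E's best response falls — the actions are strategic substitutes.

-6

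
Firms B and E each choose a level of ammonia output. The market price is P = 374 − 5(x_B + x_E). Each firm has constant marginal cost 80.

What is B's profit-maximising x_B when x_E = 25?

16.9

Firm B's profit: π = x_B(374 − 5(x_B + x_E)) − 80x_B.
∂π/∂x_B = 294 − 10x_B − 5x_E = 0, so x_B = 29.4 − 0.5x_E.
At x_E = 25: x_B = 29.4 − 0.5·25 = 16.9.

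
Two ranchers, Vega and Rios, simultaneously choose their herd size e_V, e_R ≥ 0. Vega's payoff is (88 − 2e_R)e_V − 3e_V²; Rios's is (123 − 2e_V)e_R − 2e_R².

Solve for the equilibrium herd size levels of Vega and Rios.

Expanding Vega's payoff: 88e_V − 2e_Re_V − 3e_V².
∂π/∂e_V = 88 − 2e_R − 6e_V = 0, so e_V = 44/3 − (1/3)e_R.
Likewise for Rios: e_R = 30.75 − 0.5e_V.
Solving the two reaction functions simultaneously: (1 − (−1/3)(−0.5))e_V = 44/3 − (1/3)·30.75, so (5/6)e_V = 53/12 and e_V = 5.3.
Then e_R = 30.75 − 0.5·5.3 = 28.1.

5.3, 28.1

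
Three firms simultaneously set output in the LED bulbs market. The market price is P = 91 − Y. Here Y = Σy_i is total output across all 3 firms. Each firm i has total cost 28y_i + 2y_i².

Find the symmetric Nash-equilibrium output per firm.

7.875

A representative firm's profit is π_i = y_i(91 − Y) − 28y_i − 2y_i², with Y = y_i + Σ_{j≠i} y_j.
First-order condition: 63 − 6y_i − Σ_{j≠i} y_j = 0.
In a symmetric equilibrium every firm chooses the same y, so Σ_{j≠i} y_j = 2y. The condition becomes 63 − 8y = 0, giving y = 63/8 = 7.875.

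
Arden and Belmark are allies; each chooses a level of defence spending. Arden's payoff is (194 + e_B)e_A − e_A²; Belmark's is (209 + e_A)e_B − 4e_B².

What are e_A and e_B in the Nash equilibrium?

117.4, 40.8

Expanding Arden's payoff: 194e_A + e_Be_A − e_A².
∂π/∂e_A = 194 + e_B − 2e_A = 0, so e_A = 97 + 0.5e_B.
Likewise for Belmark: e_B = 26.125 + 0.125e_A.
Solving the two reaction functions simultaneously: (1 − (0.5)(0.125))e_A = 97 + 0.5·26.125, so 0.9375e_A = 110.0625 and e_A = 117.4.
Then e_B = 26.125 + 0.125·117.4 = 40.8.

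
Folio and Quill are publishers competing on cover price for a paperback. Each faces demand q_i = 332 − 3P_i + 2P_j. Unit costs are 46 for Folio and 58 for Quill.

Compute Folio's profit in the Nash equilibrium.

16317.1875

Folio's profit: π = (P_{Folio} − 46)(332 − 3P_{Folio} + 2P_{Quill}).
∂π/∂P_{Folio} = 470 − 6P_{Folio} + 2P_{Quill} = 0 ⇒ P_{Folio} = 235/3 + (1/3)P_{Quill}.
Similarly P_{Quill} = 253/3 + (1/3)P_{Folio}.
Solving the two reaction functions simultaneously: (1 − (1/3)(1/3))P_{Folio} = 235/3 + (1/3)·(253/3), so (8/9)P_{Folio} = 958/9 and P_{Folio} = 119.75.
Then P_{Quill} = 253/3 + (1/3)·119.75 = 124.25.
q_{Folio} = 332 − 3·119.75 + 2·124.25 = 221.25.
Profit = (119.75 − 46)·221.25 = 16317.1875.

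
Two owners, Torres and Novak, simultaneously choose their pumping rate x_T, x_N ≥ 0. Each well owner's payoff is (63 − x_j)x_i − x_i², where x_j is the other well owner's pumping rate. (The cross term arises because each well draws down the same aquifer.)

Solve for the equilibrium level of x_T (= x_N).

Torres's payoff is (63 − x_N)x_T − x_T².
∂π/∂x_T = 63 − x_N − 2x_T = 0, so x_T = 31.5 − 0.5x_N.
By symmetry x_N = x_T; substituting into the reaction function, 1.5x_T = 31.5 and x_T = 21.

21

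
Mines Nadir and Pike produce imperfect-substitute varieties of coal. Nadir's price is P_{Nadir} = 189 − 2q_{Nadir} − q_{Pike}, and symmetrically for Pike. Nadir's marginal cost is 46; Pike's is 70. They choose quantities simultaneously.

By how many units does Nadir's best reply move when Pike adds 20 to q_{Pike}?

-5

Mine Nadir's profit: π = q_{Nadir}(189 − 2q_{Nadir} − q_{Pike}) − 46q_{Nadir}.
∂π/∂q_{Nadir} = 143 − 4q_{Nadir} − q_{Pike} = 0 ⇒ q_{Nadir} = 35.75 − 0.25q_{Pike}.
The reaction-function slope is −0.25, so a 20-unit rise in q_{Pike} moves q_{Nadir} by −0.25 × 20 = −5. Nadir's best response falls — the actions are strategic substitutes.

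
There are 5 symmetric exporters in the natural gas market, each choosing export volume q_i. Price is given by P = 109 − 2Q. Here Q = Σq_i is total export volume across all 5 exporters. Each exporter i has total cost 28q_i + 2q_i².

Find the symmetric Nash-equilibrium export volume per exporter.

A representative exporter's profit is π_i = q_i(109 − 2Q) − 28q_i − 2q_i², with Q = q_i + Σ_{j≠i} q_j.
First-order condition: 81 − 8q_i − 2Σ_{j≠i} q_j = 0.
In a symmetric equilibrium every exporter chooses the same q, so Σ_{j≠i} q_j = 4q. The condition becomes 81 − 16q = 0, giving q = 81/16 = 5.0625.

5.0625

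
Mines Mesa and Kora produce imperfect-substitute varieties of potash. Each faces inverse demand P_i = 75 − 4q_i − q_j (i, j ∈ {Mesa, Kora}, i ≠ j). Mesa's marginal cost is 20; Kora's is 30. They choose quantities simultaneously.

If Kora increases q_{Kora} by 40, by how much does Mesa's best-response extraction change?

-5

Mine Mesa's profit: π = q_{Mesa}(75 − 4q_{Mesa} − q_{Kora}) − 20q_{Mesa}.
∂π/∂q_{Mesa} = 55 − 8q_{Mesa} − q_{Kora} = 0 ⇒ q_{Mesa} = 6.875 − 0.125q_{Kora}.
The reaction-function slope is −0.125, so a 40-unit rise in q_{Kora} moves q_{Mesa} by −0.125 × 40 = −5. Mesa's best response falls — the actions are strategic substitutes.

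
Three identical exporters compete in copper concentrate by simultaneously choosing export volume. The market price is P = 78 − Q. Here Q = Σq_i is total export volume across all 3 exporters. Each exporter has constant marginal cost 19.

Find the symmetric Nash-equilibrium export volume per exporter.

14.75

A representative exporter's profit is π_i = q_i(78 − Q) − 19q_i, with Q = q_i + Σ_{j≠i} q_j.
First-order condition: 59 − 2q_i − Σ_{j≠i} q_j = 0.
With identical exporters, set every q_j = q: then 59 − 2q − 2q = 0, i.e. q = 59/4 = 14.75.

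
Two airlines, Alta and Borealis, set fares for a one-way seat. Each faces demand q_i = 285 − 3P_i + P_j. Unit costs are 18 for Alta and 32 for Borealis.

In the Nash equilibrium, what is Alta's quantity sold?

153

Alta's profit: π = (P_{Alta} − 18)(285 − 3P_{Alta} + P_{Borealis}).
∂π/∂P_{Alta} = 339 − 6P_{Alta} + P_{Borealis} = 0 ⇒ P_{Alta} = 56.5 + (1/6)P_{Borealis}.
Similarly P_{Borealis} = 63.5 + (1/6)P_{Alta}.
Plugging P_{Borealis} into Alta's best response: P_{Alta} = 56.5 + (1/6)(63.5 + (1/6)P_{Alta}) ⇒ (35/36)P_{Alta} = 805/12, so P_{Alta} = 69.
Then P_{Borealis} = 63.5 + (1/6)·69 = 75.
q_{Alta} = 285 − 3·69 + 75 = 153.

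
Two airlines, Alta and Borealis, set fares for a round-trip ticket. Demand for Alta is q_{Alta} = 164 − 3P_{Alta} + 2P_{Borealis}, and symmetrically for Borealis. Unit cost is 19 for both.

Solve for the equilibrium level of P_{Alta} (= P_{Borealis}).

Alta's profit: π = (P_{Alta} − 19)(164 − 3P_{Alta} + 2P_{Borealis}).
∂π/∂P_{Alta} = 221 − 6P_{Alta} + 2P_{Borealis} = 0 ⇒ P_{Alta} = 221/6 + (1/3)P_{Borealis}.
By symmetry P_{Borealis} = P_{Alta}; substituting into the reaction function, (2/3)P_{Alta} = 221/6 and P_{Alta} = 55.25.

55.25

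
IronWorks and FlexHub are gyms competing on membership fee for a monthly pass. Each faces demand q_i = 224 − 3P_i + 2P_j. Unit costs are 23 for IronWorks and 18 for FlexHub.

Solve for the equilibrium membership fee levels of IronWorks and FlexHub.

72.3125, 70.4375

IronWorks's profit: π = (P_{IronWorks} − 23)(224 − 3P_{IronWorks} + 2P_{FlexHub}).
∂π/∂P_{IronWorks} = 293 − 6P_{IronWorks} + 2P_{FlexHub} = 0 ⇒ P_{IronWorks} = 293/6 + (1/3)P_{FlexHub}.
Similarly P_{FlexHub} = 139/3 + (1/3)P_{IronWorks}.
Solving the two reaction functions simultaneously: (1 − (1/3)(1/3))P_{IronWorks} = 293/6 + (1/3)·(139/3), so (8/9)P_{IronWorks} = 1157/18 and P_{IronWorks} = 72.3125.
Then P_{FlexHub} = 139/3 + (1/3)·72.3125 = 70.4375.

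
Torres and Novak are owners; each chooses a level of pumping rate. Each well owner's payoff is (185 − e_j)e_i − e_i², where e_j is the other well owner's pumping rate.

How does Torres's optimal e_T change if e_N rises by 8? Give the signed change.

-4

Torres's payoff is (185 − e_N)e_T − e_T².
∂π/∂e_T = 185 − e_N − 2e_T = 0, so e_T = 92.5 − 0.5e_N.
The reaction-function slope is −0.5, so an 8-unit rise in e_N moves e_T by −0.5 × 8 = −4. Torres's best response falls — the actions are strategic substitutes.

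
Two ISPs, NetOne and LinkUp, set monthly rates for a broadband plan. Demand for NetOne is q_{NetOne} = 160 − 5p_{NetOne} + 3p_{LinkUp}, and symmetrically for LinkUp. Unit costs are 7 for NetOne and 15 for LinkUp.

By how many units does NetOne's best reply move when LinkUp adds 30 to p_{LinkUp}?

NetOne's profit: π = (p_{NetOne} − 7)(160 − 5p_{NetOne} + 3p_{LinkUp}).
∂π/∂p_{NetOne} = 195 − 10p_{NetOne} + 3p_{LinkUp} = 0 ⇒ p_{NetOne} = 19.5 + 0.3p_{LinkUp}.
The reaction-function slope is 0.3, so a 30-unit rise in p_{LinkUp} moves p_{NetOne} by 0.3 × 30 = 9. NetOne's best response rises — the actions are strategic complements.

9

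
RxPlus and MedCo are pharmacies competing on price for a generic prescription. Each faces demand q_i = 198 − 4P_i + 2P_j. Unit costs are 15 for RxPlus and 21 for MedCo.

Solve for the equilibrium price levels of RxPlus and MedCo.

43.8, 46.2

RxPlus's profit: π = (P_{RxPlus} − 15)(198 − 4P_{RxPlus} + 2P_{MedCo}).
∂π/∂P_{RxPlus} = 258 − 8P_{RxPlus} + 2P_{MedCo} = 0 ⇒ P_{RxPlus} = 32.25 + 0.25P_{MedCo}.
Similarly P_{MedCo} = 35.25 + 0.25P_{RxPlus}.
Solving the two reaction functions simultaneously: (1 − (0.25)(0.25))P_{RxPlus} = 32.25 + 0.25·35.25, so 0.9375P_{RxPlus} = 41.0625 and P_{RxPlus} = 43.8.
Then P_{MedCo} = 35.25 + 0.25·43.8 = 46.2.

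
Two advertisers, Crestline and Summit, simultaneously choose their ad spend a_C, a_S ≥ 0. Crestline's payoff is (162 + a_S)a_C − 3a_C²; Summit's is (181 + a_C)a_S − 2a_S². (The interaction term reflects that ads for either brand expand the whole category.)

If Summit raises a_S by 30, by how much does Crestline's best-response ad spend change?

Expanding Crestline's payoff: 162a_C + a_Sa_C − 3a_C².
∂π/∂a_C = 162 + a_S − 6a_C = 0, so a_C = 27 + (1/6)a_S.
The reaction-function slope is 1/6, so a 30-unit rise in a_S moves a_C by 1/6 × 30 = 5. Crestline's best response rises — the actions are strategic complements.

5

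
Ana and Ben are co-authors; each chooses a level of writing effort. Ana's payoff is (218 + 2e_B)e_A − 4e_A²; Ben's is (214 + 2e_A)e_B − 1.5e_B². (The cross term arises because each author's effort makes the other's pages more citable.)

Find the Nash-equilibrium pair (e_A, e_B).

Expanding Ana's payoff: 218e_A + 2e_Be_A − 4e_A².
∂π/∂e_A = 218 + 2e_B − 8e_A = 0, so e_A = 27.25 + 0.25e_B.
Likewise for Ben: e_B = 214/3 + (2/3)e_A.
Substituting the second reaction function into the first: e_A = 27.25 + 0.25(214/3 + (2/3)e_A), which gives (5/6)e_A = 541/12 ⇒ e_A = 54.1.
Then e_B = 214/3 + (2/3)·54.1 = 107.4.

54.1, 107.4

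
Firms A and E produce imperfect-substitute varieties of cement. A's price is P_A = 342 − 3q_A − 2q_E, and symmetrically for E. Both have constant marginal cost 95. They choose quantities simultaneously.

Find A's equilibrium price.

Firm A's profit: π = q_A(342 − 3q_A − 2q_E) − 95q_A.
∂π/∂q_A = 247 − 6q_A − 2q_E = 0 ⇒ q_A = 247/6 − (1/3)q_E.
By symmetry q_E = q_A; substituting into the reaction function, (4/3)q_A = 247/6 and q_A = 30.875.
P_A = 342 − 3·30.875 − 2·30.875 = 187.625.

187.625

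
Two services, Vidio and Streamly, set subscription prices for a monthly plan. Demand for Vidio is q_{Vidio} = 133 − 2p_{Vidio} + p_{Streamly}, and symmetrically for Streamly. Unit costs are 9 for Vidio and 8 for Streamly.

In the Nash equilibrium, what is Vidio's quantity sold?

Vidio's profit: π = (p_{Vidio} − 9)(133 − 2p_{Vidio} + p_{Streamly}).
∂π/∂p_{Vidio} = 151 − 4p_{Vidio} + p_{Streamly} = 0 ⇒ p_{Vidio} = 37.75 + 0.25p_{Streamly}.
Similarly p_{Streamly} = 37.25 + 0.25p_{Vidio}.
Plugging p_{Streamly} into Vidio's best response: p_{Vidio} = 37.75 + 0.25(37.25 + 0.25p_{Vidio}) ⇒ 0.9375p_{Vidio} = 47.0625, so p_{Vidio} = 50.2.
Then p_{Streamly} = 37.25 + 0.25·50.2 = 49.8.
q_{Vidio} = 133 − 2·50.2 + 49.8 = 82.4.

82.4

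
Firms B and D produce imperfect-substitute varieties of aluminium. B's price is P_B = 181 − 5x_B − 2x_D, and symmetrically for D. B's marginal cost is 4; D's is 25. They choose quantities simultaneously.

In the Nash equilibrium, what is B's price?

79.9375

Firm B's profit: π = x_B(181 − 5x_B − 2x_D) − 4x_B.
∂π/∂x_B = 177 − 10x_B − 2x_D = 0 ⇒ x_B = 17.7 − 0.2x_D.
Similarly x_D = 15.6 − 0.2x_B.
Solving the two reaction functions simultaneously: (1 − (−0.2)(−0.2))x_B = 17.7 − 0.2·15.6, so 0.96x_B = 14.58 and x_B = 15.1875.
Then x_D = 15.6 − 0.2·15.1875 = 12.5625.
P_B = 181 − 5·15.1875 − 2·12.5625 = 79.9375.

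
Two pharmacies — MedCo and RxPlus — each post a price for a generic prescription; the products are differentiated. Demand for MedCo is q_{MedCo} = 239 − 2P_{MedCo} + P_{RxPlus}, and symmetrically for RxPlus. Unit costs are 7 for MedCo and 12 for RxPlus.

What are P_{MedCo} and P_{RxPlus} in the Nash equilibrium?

MedCo's profit: π = (P_{MedCo} − 7)(239 − 2P_{MedCo} + P_{RxPlus}).
∂π/∂P_{MedCo} = 253 − 4P_{MedCo} + P_{RxPlus} = 0 ⇒ P_{MedCo} = 63.25 + 0.25P_{RxPlus}.
Similarly P_{RxPlus} = 65.75 + 0.25P_{MedCo}.
Plugging P_{RxPlus} into MedCo's best response: P_{MedCo} = 63.25 + 0.25(65.75 + 0.25P_{MedCo}) ⇒ 0.9375P_{MedCo} = 79.6875, so P_{MedCo} = 85.
Then P_{RxPlus} = 65.75 + 0.25·85 = 87.

85, 87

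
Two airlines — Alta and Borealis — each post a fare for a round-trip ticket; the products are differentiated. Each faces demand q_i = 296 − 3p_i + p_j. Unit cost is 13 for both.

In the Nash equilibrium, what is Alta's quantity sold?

Alta's profit: π = (p_{Alta} − 13)(296 − 3p_{Alta} + p_{Borealis}).
∂π/∂p_{Alta} = 335 − 6p_{Alta} + p_{Borealis} = 0 ⇒ p_{Alta} = 335/6 + (1/6)p_{Borealis}.
Setting p_{Alta} = p_{Borealis} in the reaction function: p_{Alta} = 335/6 + (1/6)p_{Alta}, so p_{Alta} = (335/6) / (5/6) = 67.
q_{Alta} = 296 − 3·67 + 67 = 162.

162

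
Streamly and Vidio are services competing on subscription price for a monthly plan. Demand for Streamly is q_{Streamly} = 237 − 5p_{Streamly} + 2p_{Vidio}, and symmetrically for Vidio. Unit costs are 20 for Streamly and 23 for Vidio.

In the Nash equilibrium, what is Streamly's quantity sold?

112.1875

Streamly's profit: π = (p_{Streamly} − 20)(237 − 5p_{Streamly} + 2p_{Vidio}).
∂π/∂p_{Streamly} = 337 − 10p_{Streamly} + 2p_{Vidio} = 0 ⇒ p_{Streamly} = 33.7 + 0.2p_{Vidio}.
Similarly p_{Vidio} = 35.2 + 0.2p_{Streamly}.
Solving the two reaction functions simultaneously: (1 − (0.2)(0.2))p_{Streamly} = 33.7 + 0.2·35.2, so 0.96p_{Streamly} = 40.74 and p_{Streamly} = 42.4375.
Then p_{Vidio} = 35.2 + 0.2·42.4375 = 43.6875.
q_{Streamly} = 237 − 5·42.4375 + 2·43.6875 = 112.1875.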